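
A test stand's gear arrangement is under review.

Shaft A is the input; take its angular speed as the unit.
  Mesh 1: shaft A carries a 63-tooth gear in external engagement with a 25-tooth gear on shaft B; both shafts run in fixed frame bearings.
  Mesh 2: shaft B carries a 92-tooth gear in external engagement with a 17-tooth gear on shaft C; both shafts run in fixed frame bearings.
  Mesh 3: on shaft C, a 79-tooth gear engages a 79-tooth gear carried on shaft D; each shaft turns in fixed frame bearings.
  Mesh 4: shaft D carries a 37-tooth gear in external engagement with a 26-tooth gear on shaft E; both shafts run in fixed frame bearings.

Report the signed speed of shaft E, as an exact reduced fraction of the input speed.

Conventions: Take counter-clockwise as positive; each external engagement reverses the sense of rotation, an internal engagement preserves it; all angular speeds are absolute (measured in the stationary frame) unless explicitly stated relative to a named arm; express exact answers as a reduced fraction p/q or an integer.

107226/5525

4-mesh fixed-axis compound train (all bearings frame-fixed)
mesh 1 [63T→25T]: |ω|/ω_in = 1×63/25 = 63/25, sense flips to −
mesh 2 [92T→17T]: |ω|/ω_in = (63/25)×92/17 = 5796/425, sense flips to +
mesh 3 [79T→79T]: |ω|/ω_in = (5796/425)×79/79 = 5796/425, sense flips to −
mesh 4 [37T→26T]: |ω|/ω_in = (5796/425)×37/26 = 107226/5525, sense flips to +
signed output speed (× input speed) = 107226/5525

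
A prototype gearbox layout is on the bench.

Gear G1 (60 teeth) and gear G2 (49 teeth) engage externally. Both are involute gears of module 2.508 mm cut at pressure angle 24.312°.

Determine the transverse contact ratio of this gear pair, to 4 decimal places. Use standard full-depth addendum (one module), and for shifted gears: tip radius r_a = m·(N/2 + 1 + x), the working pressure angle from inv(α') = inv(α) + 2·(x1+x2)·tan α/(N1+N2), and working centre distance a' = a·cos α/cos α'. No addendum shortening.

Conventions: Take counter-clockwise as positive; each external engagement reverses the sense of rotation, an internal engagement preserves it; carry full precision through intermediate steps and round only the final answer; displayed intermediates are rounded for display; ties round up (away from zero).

recognized (one external pair, fixed centres): single-mesh tooth geometry, m = 2.508, N1 = 60, N2 = 49
base radii: r_b1 = 68.567496, r_b2 = 55.996789
tip radii: r_a1 = 77.748000, r_a2 = 63.954000
no profile shift: α' = α, a' = a
action lengths: √(r_a1²−r_b1²) = 36.650375, √(r_a2²−r_b2²) = 30.894559
base pitch p_b = π·m·cos α = 7.180371
CR = (36.650375 + 30.894559 − 136.686000·sin 24.31200°)/7.180371 = 1.569639
contact ratio ≈ 1.5696

1.5696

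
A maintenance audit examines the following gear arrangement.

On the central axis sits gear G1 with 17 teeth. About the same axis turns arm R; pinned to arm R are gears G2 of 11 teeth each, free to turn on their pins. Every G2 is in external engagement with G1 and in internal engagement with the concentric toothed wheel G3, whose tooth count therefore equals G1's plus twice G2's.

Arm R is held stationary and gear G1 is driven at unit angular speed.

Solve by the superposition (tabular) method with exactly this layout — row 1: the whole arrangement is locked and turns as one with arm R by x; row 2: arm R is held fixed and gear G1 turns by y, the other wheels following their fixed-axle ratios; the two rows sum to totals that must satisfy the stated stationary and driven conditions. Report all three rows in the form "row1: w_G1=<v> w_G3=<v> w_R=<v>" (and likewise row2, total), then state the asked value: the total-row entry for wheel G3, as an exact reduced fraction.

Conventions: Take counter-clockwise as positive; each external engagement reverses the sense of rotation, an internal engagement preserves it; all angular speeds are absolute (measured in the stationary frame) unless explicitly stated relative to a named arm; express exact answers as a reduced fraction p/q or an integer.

row1: w_G1=0 w_G3=0 w_R=0
row2: w_G1=1 w_G3=-17/39 w_R=0
total: w_G1=1 w_G3=-17/39 w_R=0
asked value: -17/39

class = planetary set [G3 = 17+2·11 = 39; Willis about the carrier]
row 1 (train locked, turned with arm): all members turn x
row 2 — arm fixed, fixed-axis ratios: sun y, ring −(17/39)·y, arm 0
boundary: total ω_arm = x = 0 and total ω_sun = x + y = 1  ⇒  y = 1, x = 0
row 2 ring = −(17/39)·1 = -17/39
totals (row 1 + row 2): sun 0 + 1 = 1, ring 0 + (-17/39) = -17/39, arm 0 + 0 = 0
asked cell (total, ring) = -17/39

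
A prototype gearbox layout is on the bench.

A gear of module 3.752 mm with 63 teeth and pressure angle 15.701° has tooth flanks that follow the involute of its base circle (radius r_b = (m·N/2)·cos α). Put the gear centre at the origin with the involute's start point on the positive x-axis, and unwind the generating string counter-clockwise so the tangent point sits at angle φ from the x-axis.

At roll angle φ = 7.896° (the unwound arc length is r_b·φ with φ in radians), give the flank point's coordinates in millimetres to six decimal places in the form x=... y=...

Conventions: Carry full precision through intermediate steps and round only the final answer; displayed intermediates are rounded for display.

recognized (one wheel, involute flank): single-mesh tooth geometry, m = 3.752, N = 63
pitch radius r_p = m·N/2 = 3.752·63/2 = 118.188000
base radius r_b = r_p·cos α = 118.188000·cos 15.701° = 113.778054
roll angle φ = 7.896° = 0.13781120 rad
x = r_b·(cos φ + φ·sin φ) = 114.853362
y = r_b·(sin φ − φ·cos φ) = 0.099075

x=114.853362 y=0.099075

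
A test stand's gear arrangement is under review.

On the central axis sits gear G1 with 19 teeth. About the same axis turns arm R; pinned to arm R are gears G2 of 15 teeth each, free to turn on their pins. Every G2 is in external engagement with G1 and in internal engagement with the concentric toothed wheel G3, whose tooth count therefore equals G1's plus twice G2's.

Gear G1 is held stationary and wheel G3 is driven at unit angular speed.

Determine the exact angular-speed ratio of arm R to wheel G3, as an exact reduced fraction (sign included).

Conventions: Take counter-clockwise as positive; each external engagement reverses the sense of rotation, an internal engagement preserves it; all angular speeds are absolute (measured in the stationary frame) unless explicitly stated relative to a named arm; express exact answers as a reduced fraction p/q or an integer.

planetary set (19T centre, 15T on arm, 49T internal) — Willis relation
ring teeth: 19 + 2·15 = 49
19(ω_sun−ω_arm) = −49(ω_ring−ω_arm),  ω_sun = 0, ω_ring = 1
19(0−ω_arm) = −49(1−ω_arm)  ⇒  68·ω_arm = 49  ⇒  ω_arm = 49/68
ω_out/ω_in = 49/68

49/68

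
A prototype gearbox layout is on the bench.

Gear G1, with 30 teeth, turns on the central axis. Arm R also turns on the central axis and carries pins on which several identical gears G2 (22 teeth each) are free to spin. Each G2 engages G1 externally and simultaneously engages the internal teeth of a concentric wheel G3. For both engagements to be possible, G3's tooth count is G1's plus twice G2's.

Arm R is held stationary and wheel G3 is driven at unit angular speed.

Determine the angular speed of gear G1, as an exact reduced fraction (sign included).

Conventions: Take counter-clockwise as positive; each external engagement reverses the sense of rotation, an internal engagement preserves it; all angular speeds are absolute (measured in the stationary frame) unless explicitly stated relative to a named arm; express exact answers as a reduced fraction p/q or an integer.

-37/15

recognized (axles ride arm R): planetary set, 30/22/74 teeth
ring teeth: 30 + 2·22 = 74
30(ω_sun−ω_arm) = −74(ω_ring−ω_arm),  ω_arm = 0, ω_ring = 1
ω_sun = 0 − (74/30)(1−0) = -37/15
exact speed ratio = -37/15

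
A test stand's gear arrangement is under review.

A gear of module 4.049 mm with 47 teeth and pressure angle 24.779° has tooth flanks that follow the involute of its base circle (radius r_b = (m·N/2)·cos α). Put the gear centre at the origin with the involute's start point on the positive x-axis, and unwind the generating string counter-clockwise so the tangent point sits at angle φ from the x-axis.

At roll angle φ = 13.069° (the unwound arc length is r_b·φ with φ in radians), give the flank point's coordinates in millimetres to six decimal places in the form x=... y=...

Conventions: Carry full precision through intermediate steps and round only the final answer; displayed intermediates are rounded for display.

single-mesh involute tooth geometry (47T wheel at module 4.049)
pitch radius r_p = m·N/2 = 4.049·47/2 = 95.151500
base radius r_b = r_p·cos α = 95.151500·cos 24.779° = 86.391011
roll angle φ = 13.069° = 0.22809708 rad
x = r_b·(cos φ + φ·sin φ) = 88.609251
y = r_b·(sin φ − φ·cos φ) = 0.339974

x=88.609251 y=0.339974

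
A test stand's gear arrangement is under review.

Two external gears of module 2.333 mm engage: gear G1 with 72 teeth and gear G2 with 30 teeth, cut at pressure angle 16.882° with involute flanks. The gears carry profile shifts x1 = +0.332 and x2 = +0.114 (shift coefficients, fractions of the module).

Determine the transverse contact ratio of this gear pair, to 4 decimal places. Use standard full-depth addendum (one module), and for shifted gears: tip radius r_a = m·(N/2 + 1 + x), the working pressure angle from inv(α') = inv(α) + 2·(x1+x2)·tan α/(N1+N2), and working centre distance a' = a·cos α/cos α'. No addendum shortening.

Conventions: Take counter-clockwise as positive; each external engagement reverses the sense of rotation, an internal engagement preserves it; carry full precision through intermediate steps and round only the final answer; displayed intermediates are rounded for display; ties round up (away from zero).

1.8260

single-mesh involute tooth geometry (72T engaging 30T at module 2.333)
base radii: r_b1 = 80.368526, r_b2 = 33.486886
tip radii: r_a1 = 87.095556, r_a2 = 37.593962
inv(α') = inv(16.882°) + 2·(+0.332+0.114)·tan α/(72+30) = 0.01148758  ⇒  α' = 18.38572°
a' = a·cos α / cos α' = 118.9830·cos 16.882°/cos 18.38572° = 119.979822
action lengths: √(r_a1²−r_b1²) = 33.563909, √(r_a2²−r_b2²) = 17.086090
base pitch p_b = π·m·cos α = 7.013477
CR = (33.563909 + 17.086090 − 119.979822·sin 18.38572°)/7.013477 = 1.826036
contact ratio ≈ 1.8260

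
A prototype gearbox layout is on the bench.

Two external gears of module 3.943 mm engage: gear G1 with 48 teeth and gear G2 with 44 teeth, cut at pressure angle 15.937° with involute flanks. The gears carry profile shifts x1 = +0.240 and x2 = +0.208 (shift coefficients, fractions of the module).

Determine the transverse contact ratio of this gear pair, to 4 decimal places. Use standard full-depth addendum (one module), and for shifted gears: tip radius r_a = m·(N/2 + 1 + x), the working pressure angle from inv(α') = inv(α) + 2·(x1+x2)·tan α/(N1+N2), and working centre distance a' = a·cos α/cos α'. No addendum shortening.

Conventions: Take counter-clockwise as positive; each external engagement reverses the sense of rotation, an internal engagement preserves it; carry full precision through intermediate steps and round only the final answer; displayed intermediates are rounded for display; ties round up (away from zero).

single-mesh involute tooth geometry (48T engaging 44T at module 3.943)
base radii: r_b1 = 90.994743, r_b2 = 83.411848
tip radii: r_a1 = 99.521320, r_a2 = 91.509144
inv(α') = inv(15.937°) + 2·(+0.240+0.208)·tan α/(48+44) = 0.01018374  ⇒  α' = 17.68102°
a' = a·cos α / cos α' = 181.3780·cos 15.937°/cos 17.68102° = 183.053656
action lengths: √(r_a1²−r_b1²) = 40.304465, √(r_a2²−r_b2²) = 37.634919
base pitch p_b = π·m·cos α = 11.911184
CR = (40.304465 + 37.634919 − 183.053656·sin 17.68102°)/11.911184 = 1.875782
contact ratio ≈ 1.8758

1.8758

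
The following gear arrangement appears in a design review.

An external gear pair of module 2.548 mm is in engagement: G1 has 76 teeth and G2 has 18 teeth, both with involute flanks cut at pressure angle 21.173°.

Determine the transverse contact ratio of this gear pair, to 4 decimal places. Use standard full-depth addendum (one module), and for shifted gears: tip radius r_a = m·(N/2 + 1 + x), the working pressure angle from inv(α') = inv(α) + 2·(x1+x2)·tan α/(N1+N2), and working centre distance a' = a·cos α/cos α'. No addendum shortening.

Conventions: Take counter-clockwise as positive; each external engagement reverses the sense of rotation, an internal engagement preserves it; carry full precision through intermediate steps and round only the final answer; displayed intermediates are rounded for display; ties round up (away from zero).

recognized (one external pair, fixed centres): single-mesh tooth geometry, m = 2.548, N1 = 76, N2 = 18
base radii: r_b1 = 90.287810, r_b2 = 21.383955
tip radii: r_a1 = 99.372000, r_a2 = 25.480000
no profile shift: α' = α, a' = a
action lengths: √(r_a1²−r_b1²) = 41.507901, √(r_a2²−r_b2²) = 13.854850
base pitch p_b = π·m·cos α = 7.464408
CR = (41.507901 + 13.854850 − 119.756000·sin 21.17300°)/7.464408 = 1.622186
contact ratio ≈ 1.6222

1.6222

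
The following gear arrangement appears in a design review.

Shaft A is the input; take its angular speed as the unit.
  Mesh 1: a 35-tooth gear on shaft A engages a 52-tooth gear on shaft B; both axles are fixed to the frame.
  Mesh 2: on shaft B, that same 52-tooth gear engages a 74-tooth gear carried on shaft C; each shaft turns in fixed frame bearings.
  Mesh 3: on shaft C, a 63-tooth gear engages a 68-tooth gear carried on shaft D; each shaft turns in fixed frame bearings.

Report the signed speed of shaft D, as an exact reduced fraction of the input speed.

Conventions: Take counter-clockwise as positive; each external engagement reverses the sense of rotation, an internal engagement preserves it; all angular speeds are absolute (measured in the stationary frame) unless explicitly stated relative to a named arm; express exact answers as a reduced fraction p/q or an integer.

-2205/5032

3-mesh fixed-axis compound train (all bearings frame-fixed)
mesh 1 [35T→52T]: |ω|/ω_in = 1×35/52 = 35/52, sense flips to −
mesh 2 [52T→74T]: |ω|/ω_in = (35/52)×52/74 = 35/74, sense flips to +
mesh 3 [63T→68T]: |ω|/ω_in = (35/74)×63/68 = 2205/5032, sense flips to −
signed output speed (× input speed) = -2205/5032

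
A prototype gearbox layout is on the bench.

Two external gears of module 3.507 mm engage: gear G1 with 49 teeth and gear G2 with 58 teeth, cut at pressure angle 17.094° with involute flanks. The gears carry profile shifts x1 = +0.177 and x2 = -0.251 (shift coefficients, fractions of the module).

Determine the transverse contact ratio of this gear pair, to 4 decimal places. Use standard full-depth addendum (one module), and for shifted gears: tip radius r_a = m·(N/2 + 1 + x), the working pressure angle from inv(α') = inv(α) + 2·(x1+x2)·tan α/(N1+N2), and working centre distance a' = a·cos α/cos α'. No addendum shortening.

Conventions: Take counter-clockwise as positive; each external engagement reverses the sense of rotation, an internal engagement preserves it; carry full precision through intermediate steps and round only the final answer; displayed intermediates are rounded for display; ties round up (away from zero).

1.9524

single-mesh involute tooth geometry (49T engaging 58T at module 3.507)
base radii: r_b1 = 82.125815, r_b2 = 97.210148
tip radii: r_a1 = 90.049239, r_a2 = 104.329743
inv(α') = inv(17.094°) + 2·(+0.177-0.251)·tan α/(49+58) = 0.00875360  ⇒  α' = 16.83206°
a' = a·cos α / cos α' = 187.6245·cos 17.094°/cos 16.83206° = 187.363043
action lengths: √(r_a1²−r_b1²) = 36.935295, √(r_a2²−r_b2²) = 37.879841
base pitch p_b = π·m·cos α = 10.530851
CR = (36.935295 + 37.879841 − 187.363043·sin 16.83206°)/10.530851 = 1.952444
contact ratio ≈ 1.9524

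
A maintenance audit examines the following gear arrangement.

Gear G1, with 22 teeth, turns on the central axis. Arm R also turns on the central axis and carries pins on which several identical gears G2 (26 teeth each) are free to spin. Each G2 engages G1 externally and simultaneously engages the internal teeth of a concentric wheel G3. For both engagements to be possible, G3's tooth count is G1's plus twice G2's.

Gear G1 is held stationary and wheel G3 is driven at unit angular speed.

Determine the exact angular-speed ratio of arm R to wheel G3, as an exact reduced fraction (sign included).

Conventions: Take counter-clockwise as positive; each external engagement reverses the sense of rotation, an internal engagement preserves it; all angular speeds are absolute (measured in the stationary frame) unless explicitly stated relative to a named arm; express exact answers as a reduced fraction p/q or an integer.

topology: planetary set — G1 22T / G2 26T / G3 74T, arm = carrier (Willis)
ring teeth: 22 + 2·26 = 74
22(ω_sun−ω_arm) = −74(ω_ring−ω_arm),  ω_sun = 0, ω_ring = 1
22(0−ω_arm) = −74(1−ω_arm)  ⇒  96·ω_arm = 74  ⇒  ω_arm = 37/48
ω_out/ω_in = 37/48

37/48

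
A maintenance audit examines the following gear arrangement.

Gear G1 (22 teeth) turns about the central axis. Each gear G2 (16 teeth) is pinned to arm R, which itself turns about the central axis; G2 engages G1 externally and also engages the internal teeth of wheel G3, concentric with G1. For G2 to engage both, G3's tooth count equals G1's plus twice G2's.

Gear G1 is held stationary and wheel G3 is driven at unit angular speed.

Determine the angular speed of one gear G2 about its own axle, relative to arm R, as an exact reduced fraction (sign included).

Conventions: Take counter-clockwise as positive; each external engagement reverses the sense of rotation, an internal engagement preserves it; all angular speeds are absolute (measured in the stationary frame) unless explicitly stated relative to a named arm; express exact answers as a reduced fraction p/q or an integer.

planetary set (22T centre, 16T on arm, 54T internal) — Willis relation
ring teeth: 22 + 2·16 = 54
22(ω_sun−ω_arm) = −54(ω_ring−ω_arm),  ω_sun = 0, ω_ring = 1
22(0−ω_arm) = −54(1−ω_arm)  ⇒  76·ω_arm = 54  ⇒  ω_arm = 27/38
sun–planet mesh: 22·(0−27/38) = −16·(ω_p−ω_arm)  ⇒  ω_p−ω_arm = 297/304
exact speed ratio = 297/304

297/304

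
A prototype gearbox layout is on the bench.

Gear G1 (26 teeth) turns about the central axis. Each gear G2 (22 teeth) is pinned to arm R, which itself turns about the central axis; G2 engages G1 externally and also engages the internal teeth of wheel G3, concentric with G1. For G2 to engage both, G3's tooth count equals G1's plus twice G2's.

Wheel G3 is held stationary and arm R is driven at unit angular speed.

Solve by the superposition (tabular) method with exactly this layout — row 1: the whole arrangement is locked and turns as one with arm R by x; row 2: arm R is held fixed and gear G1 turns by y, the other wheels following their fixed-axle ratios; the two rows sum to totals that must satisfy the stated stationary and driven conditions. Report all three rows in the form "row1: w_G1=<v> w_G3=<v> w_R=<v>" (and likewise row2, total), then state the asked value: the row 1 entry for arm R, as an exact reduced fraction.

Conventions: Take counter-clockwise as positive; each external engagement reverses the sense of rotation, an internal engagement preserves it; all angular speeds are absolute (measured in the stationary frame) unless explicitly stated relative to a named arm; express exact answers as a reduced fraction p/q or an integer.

class = planetary set [G3 = 26+2·22 = 70; Willis about the carrier]
row 1 (train locked, turned with arm): all members turn x
row 2 — arm fixed, fixed-axis ratios: sun y, ring −(26/70)·y, arm 0
boundary: total ω_ring = x − (26/70)·y = 0 and total ω_arm = x = 1  ⇒  y = 35/13, x = 1
row 2 ring = −(26/70)·35/13 = -1
totals (row 1 + row 2): sun 1 + 35/13 = 48/13, ring 1 + (-1) = 0, arm 1 + 0 = 1
asked cell (row1, arm) = 1

row1: w_G1=1 w_G3=1 w_R=1
row2: w_G1=35/13 w_G3=-1 w_R=0
total: w_G1=48/13 w_G3=0 w_R=1
asked value: 1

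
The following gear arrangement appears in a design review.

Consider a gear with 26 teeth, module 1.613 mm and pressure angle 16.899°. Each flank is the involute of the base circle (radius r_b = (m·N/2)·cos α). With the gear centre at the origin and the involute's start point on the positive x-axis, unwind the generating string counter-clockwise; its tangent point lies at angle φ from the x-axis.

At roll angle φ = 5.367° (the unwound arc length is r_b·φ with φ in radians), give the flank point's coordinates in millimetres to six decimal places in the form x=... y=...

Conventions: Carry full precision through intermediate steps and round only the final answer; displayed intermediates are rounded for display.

topology: single-mesh involute geometry — m = 1.613, N = 26
pitch radius r_p = m·N/2 = 1.613·26/2 = 20.969000
base radius r_b = r_p·cos α = 20.969000·cos 16.899° = 20.063530
roll angle φ = 5.367° = 0.09367182 rad
x = r_b·(cos φ + φ·sin φ) = 20.151360
y = r_b·(sin φ − φ·cos φ) = 0.005492

x=20.151360 y=0.005492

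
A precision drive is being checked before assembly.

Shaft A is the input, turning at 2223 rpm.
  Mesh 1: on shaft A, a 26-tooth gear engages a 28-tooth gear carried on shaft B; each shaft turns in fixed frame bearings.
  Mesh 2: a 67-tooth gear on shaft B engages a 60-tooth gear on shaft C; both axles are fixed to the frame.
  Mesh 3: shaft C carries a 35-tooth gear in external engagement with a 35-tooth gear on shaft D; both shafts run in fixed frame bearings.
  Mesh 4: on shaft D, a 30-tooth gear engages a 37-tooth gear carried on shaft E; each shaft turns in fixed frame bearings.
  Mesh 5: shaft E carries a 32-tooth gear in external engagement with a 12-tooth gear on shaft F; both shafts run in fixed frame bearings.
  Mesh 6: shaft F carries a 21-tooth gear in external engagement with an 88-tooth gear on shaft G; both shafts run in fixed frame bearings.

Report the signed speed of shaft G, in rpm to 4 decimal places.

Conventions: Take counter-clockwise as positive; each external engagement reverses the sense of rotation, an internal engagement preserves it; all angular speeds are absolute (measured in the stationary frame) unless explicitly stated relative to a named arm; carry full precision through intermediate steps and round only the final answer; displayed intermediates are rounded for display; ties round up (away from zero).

+1189.3323 rpm

6-mesh fixed-axis compound train (all bearings frame-fixed)
mesh 1 [26T→28T]: ω = 2223.0000×26/28 = 2064.2143 rpm, sense flips to −
mesh 2 [67T→60T]: ω = 2064.2143×67/60 = 2305.0393 rpm, sense flips to +
mesh 3 [35T→35T]: ω = 2305.0393×35/35 = 2305.0393 rpm, sense flips to −
mesh 4 [30T→37T]: ω = 2305.0393×30/37 = 1868.9508 rpm, sense flips to +
mesh 5 [32T→12T]: ω = 1868.9508×32/12 = 4983.8687 rpm, sense flips to −
mesh 6 [21T→88T]: ω = 4983.8687×21/88 = 1189.3323 rpm, sense flips to +
signed output speed = +1189.3323 rpm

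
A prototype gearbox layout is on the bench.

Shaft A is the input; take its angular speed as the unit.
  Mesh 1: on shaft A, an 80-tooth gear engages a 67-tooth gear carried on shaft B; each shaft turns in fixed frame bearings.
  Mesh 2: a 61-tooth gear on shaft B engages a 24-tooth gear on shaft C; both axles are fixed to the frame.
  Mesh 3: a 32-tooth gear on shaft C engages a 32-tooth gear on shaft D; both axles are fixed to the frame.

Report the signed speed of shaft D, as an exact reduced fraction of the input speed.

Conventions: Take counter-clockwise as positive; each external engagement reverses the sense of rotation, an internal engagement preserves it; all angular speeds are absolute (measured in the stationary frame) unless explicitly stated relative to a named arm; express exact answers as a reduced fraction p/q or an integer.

-610/201

3-mesh fixed-axis compound train (all bearings frame-fixed)
mesh 1 [80T→67T]: |ω|/ω_in = 1×80/67 = 80/67, sense flips to −
mesh 2 [61T→24T]: |ω|/ω_in = (80/67)×61/24 = 610/201, sense flips to +
mesh 3 [32T→32T]: |ω|/ω_in = (610/201)×32/32 = 610/201, sense flips to −
signed output speed (× input speed) = -610/201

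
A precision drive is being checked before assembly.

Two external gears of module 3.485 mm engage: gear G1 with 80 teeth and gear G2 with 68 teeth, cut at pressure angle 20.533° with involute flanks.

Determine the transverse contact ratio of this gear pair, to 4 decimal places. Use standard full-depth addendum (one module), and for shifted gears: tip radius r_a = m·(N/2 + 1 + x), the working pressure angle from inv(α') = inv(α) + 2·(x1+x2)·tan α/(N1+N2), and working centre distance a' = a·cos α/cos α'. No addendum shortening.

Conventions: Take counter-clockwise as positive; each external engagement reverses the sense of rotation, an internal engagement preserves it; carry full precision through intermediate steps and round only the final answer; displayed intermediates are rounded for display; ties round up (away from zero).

1.7833

recognized (one external pair, fixed centres): single-mesh tooth geometry, m = 3.485, N1 = 80, N2 = 68
base radii: r_b1 = 130.543964, r_b2 = 110.962369
tip radii: r_a1 = 142.885000, r_a2 = 121.975000
no profile shift: α' = α, a' = a
action lengths: √(r_a1²−r_b1²) = 58.089558, √(r_a2²−r_b2²) = 50.648329
base pitch p_b = π·m·cos α = 10.252899
CR = (58.089558 + 50.648329 − 257.890000·sin 20.53300°)/10.252899 = 1.783280
contact ratio ≈ 1.7833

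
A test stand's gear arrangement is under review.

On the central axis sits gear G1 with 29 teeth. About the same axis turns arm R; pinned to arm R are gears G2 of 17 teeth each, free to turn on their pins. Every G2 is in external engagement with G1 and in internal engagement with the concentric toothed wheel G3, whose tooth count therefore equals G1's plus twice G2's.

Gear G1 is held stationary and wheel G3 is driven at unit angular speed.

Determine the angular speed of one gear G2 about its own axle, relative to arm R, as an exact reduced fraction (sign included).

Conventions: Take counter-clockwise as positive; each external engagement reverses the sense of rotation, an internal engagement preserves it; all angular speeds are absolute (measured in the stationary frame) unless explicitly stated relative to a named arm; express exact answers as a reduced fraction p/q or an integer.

1827/1564

topology: planetary set — G1 29T / G2 17T / G3 63T, arm = carrier (Willis)
ring teeth: 29 + 2·17 = 63
29(ω_sun−ω_arm) = −63(ω_ring−ω_arm),  ω_sun = 0, ω_ring = 1
29(0−ω_arm) = −63(1−ω_arm)  ⇒  92·ω_arm = 63  ⇒  ω_arm = 63/92
sun–planet mesh: 29·(0−63/92) = −17·(ω_p−ω_arm)  ⇒  ω_p−ω_arm = 1827/1564
exact speed ratio = 1827/1564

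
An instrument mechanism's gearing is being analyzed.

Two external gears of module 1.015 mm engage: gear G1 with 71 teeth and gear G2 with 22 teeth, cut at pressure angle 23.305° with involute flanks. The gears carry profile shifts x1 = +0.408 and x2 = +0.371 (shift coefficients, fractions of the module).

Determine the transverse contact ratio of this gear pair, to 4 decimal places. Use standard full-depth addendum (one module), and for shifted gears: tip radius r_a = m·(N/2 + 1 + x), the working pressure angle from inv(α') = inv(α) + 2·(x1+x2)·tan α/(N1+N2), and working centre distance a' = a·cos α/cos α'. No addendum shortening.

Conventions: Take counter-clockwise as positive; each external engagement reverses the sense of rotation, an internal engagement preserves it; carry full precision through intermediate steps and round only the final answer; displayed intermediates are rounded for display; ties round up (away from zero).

1.4643

topology: single-mesh involute geometry — m = 1.015, 71T/22T pair
base radii: r_b1 = 33.092675, r_b2 = 10.254068
tip radii: r_a1 = 37.461620, r_a2 = 12.556565
inv(α') = inv(23.305°) + 2·(+0.408+0.371)·tan α/(71+22) = 0.03123909  ⇒  α' = 25.32806°
a' = a·cos α / cos α' = 47.1975·cos 23.305°/cos 25.32806° = 47.956667
action lengths: √(r_a1²−r_b1²) = 17.556988, √(r_a2²−r_b2²) = 7.247165
base pitch p_b = π·m·cos α = 2.928555
CR = (17.556988 + 7.247165 − 47.956667·sin 25.32806°)/2.928555 = 1.464294
contact ratio ≈ 1.4643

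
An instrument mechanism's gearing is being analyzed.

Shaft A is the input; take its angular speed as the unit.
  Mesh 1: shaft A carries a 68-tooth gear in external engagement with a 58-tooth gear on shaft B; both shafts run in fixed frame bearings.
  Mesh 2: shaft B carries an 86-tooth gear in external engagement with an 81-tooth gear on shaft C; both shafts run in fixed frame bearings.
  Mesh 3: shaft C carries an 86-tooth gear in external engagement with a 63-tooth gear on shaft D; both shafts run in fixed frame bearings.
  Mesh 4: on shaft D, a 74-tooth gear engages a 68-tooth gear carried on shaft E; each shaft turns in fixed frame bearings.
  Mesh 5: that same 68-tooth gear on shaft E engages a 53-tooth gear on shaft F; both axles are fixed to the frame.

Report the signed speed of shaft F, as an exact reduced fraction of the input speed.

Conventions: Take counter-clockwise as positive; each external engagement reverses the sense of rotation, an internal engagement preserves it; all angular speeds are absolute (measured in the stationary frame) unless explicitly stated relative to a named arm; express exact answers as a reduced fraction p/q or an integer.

5-mesh fixed-axis compound train (all bearings frame-fixed)
mesh 1 [68T→58T]: |ω|/ω_in = 1×68/58 = 34/29, sense flips to −
mesh 2 [86T→81T]: |ω|/ω_in = (34/29)×86/81 = 2924/2349, sense flips to +
mesh 3 [86T→63T]: |ω|/ω_in = (2924/2349)×86/63 = 251464/147987, sense flips to −
mesh 4 [74T→68T]: |ω|/ω_in = (251464/147987)×74/68 = 273652/147987, sense flips to +
mesh 5 [68T→53T]: |ω|/ω_in = (273652/147987)×68/53 = 18608336/7843311, sense flips to −
signed output speed (× input speed) = -18608336/7843311

-18608336/7843311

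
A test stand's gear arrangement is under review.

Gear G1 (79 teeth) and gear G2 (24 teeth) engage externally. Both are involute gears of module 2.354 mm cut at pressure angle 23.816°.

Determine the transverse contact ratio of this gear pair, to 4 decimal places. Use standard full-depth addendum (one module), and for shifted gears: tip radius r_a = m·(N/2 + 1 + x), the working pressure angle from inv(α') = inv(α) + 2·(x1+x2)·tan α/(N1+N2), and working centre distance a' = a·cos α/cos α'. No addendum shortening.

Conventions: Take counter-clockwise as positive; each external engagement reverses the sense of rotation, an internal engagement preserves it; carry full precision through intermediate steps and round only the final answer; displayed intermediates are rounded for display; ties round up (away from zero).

1.5496

class = single-mesh tooth geometry [involute pair 79T × 24T, m = 2.354]
base radii: r_b1 = 85.065213, r_b2 = 25.842596
tip radii: r_a1 = 95.337000, r_a2 = 30.602000
no profile shift: α' = α, a' = a
action lengths: √(r_a1²−r_b1²) = 43.047103, √(r_a2²−r_b2²) = 16.390321
base pitch p_b = π·m·cos α = 6.765576
CR = (43.047103 + 16.390321 − 121.231000·sin 23.81600°)/6.765576 = 1.549646
contact ratio ≈ 1.5496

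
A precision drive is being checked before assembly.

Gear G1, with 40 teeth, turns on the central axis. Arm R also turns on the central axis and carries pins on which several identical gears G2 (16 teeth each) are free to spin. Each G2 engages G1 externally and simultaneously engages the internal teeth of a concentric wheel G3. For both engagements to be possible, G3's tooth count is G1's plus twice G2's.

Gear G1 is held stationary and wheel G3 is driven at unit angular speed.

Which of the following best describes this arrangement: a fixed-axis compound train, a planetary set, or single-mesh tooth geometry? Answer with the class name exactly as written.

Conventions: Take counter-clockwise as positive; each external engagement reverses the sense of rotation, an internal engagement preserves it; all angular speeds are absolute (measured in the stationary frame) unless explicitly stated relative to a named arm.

planetary set

planetary set (40T centre, 16T on arm, 72T internal) — Willis relation
classification: planetary set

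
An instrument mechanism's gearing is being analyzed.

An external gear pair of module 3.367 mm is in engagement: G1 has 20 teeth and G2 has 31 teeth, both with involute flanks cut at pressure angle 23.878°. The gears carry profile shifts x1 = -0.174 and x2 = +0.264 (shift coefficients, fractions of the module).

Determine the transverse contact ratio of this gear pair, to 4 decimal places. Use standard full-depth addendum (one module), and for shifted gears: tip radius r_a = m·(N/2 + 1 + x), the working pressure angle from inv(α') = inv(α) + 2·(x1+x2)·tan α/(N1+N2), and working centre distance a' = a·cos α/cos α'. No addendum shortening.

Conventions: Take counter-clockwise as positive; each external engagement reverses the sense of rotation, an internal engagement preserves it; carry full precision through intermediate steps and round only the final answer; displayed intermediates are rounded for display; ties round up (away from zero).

class = single-mesh tooth geometry [involute pair 20T × 31T, m = 3.367]
base radii: r_b1 = 30.788166, r_b2 = 47.721658
tip radii: r_a1 = 36.451142, r_a2 = 56.444388
inv(α') = inv(23.878°) + 2·(-0.174+0.264)·tan α/(20+31) = 0.02749239  ⇒  α' = 24.32529°
a' = a·cos α / cos α' = 85.8585·cos 23.878°/cos 24.32529° = 86.158874
action lengths: √(r_a1²−r_b1²) = 19.513446, √(r_a2²−r_b2²) = 30.143197
base pitch p_b = π·m·cos α = 9.672388
CR = (19.513446 + 30.143197 − 86.158874·sin 24.32529°)/9.672388 = 1.464620
contact ratio ≈ 1.4646

1.4646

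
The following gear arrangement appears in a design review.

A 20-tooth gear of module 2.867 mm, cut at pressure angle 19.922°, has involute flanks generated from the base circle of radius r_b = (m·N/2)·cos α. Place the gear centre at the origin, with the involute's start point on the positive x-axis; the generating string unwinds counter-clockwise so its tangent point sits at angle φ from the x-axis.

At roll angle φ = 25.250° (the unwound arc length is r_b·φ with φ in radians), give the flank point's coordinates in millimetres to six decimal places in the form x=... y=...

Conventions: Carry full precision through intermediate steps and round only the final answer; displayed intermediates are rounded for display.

x=29.446025 y=0.754163

single-mesh involute tooth geometry (20T wheel at module 2.867)
pitch radius r_p = m·N/2 = 2.867·20/2 = 28.670000
base radius r_b = r_p·cos α = 28.670000·cos 19.922° = 26.954312
roll angle φ = 25.250° = 0.44069564 rad
x = r_b·(cos φ + φ·sin φ) = 29.446025
y = r_b·(sin φ − φ·cos φ) = 0.754163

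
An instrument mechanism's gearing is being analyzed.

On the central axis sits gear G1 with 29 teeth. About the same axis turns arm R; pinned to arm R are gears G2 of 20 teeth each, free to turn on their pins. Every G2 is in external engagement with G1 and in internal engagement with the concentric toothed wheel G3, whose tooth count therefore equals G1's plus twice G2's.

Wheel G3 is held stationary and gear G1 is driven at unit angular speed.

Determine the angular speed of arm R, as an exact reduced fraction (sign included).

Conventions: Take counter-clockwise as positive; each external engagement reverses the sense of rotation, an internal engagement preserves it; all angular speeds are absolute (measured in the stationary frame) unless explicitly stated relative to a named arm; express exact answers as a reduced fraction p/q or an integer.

29/98

recognized (axles ride arm R): planetary set, 29/20/69 teeth
ring teeth: 29 + 2·20 = 69
29(ω_sun−ω_arm) = −69(ω_ring−ω_arm),  ω_ring = 0, ω_sun = 1
29(1−ω_arm) = −69(0−ω_arm)  ⇒  98·ω_arm = 29  ⇒  ω_arm = 29/98
exact speed ratio = 29/98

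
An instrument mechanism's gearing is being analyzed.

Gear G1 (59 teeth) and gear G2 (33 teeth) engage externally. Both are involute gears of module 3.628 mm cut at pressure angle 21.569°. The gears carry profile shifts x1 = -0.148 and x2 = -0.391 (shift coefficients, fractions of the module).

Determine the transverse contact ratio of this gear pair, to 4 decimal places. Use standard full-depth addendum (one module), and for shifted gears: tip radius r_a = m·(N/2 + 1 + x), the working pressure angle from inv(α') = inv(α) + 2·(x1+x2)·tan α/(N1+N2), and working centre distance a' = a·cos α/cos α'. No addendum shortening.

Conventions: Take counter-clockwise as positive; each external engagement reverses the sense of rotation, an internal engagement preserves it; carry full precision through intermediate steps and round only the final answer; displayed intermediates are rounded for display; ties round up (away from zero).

class = single-mesh tooth geometry [involute pair 59T × 33T, m = 3.628]
base radii: r_b1 = 99.531560, r_b2 = 55.670195
tip radii: r_a1 = 110.117056, r_a2 = 62.071452
inv(α') = inv(21.569°) + 2·(-0.148-0.391)·tan α/(59+33) = 0.01422030  ⇒  α' = 19.69925°
a' = a·cos α / cos α' = 166.8880·cos 21.569°/cos 19.69925° = 164.849585
action lengths: √(r_a1²−r_b1²) = 47.108752, √(r_a2²−r_b2²) = 27.453498
base pitch p_b = π·m·cos α = 10.599580
CR = (47.108752 + 27.453498 − 164.849585·sin 19.69925°)/10.599580 = 1.791983
contact ratio ≈ 1.7920

1.7920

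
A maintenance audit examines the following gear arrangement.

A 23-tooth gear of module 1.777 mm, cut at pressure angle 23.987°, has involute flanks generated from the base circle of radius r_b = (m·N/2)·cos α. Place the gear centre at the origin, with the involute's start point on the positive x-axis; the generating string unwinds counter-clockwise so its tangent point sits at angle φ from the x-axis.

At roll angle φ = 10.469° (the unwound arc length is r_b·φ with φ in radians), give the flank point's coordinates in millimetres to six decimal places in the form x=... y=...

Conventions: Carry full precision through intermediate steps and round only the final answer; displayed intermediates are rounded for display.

x=18.979717 y=0.037839

topology: single-mesh involute geometry — m = 1.777, N = 23
pitch radius r_p = m·N/2 = 1.777·23/2 = 20.435500
base radius r_b = r_p·cos α = 20.435500·cos 23.987° = 18.670644
roll angle φ = 10.469° = 0.18271852 rad
x = r_b·(cos φ + φ·sin φ) = 18.979717
y = r_b·(sin φ − φ·cos φ) = 0.037839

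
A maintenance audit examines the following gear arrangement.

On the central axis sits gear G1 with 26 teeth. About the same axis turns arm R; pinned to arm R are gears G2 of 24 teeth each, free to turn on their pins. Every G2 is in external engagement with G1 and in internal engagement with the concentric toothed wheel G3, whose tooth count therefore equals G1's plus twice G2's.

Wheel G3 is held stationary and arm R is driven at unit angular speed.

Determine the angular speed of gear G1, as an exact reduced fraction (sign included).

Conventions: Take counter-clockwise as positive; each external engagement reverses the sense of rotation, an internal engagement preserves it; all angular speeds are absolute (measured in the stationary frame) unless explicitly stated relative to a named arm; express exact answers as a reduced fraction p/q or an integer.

50/13

class = planetary set [G3 = 26+2·24 = 74; Willis about the carrier]
ring teeth: 26 + 2·24 = 74
26(ω_sun−ω_arm) = −74(ω_ring−ω_arm),  ω_ring = 0, ω_arm = 1
ω_sun = 1 − (74/26)(0−1) = 50/13
exact speed ratio = 50/13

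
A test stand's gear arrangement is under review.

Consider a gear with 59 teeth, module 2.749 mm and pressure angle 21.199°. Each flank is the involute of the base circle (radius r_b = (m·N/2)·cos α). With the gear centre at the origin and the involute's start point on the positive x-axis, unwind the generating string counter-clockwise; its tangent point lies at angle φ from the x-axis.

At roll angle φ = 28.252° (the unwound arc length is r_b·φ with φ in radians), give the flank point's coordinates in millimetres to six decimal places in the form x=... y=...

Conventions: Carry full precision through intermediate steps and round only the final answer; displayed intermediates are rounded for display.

topology: single-mesh involute geometry — m = 2.749, N = 59
pitch radius r_p = m·N/2 = 2.749·59/2 = 81.095500
base radius r_b = r_p·cos α = 81.095500·cos 21.199° = 75.607777
roll angle φ = 28.252° = 0.49309042 rad
x = r_b·(cos φ + φ·sin φ) = 84.248140
y = r_b·(sin φ − φ·cos φ) = 2.948687

x=84.248140 y=2.948687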